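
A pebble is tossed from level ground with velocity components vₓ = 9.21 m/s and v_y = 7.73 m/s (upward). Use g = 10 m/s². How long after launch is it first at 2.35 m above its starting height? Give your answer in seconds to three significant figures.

0.416 s

Height y(t) = 7.730 t − 5.000 t² = 2.35 gives 5.000 t² − 7.730 t + 2.35 = 0.
t = [7.730 ± √(7.730² − 2·10.0·2.35)] / 10.0 = (7.730 ± 3.571) / 10.0, so t = 0.4159 s or t = 1.130 s.
The first (ascending) time is 0.4159 s.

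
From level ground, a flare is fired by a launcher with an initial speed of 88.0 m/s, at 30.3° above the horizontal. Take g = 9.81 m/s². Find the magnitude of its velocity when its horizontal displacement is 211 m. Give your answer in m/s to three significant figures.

vₓ = 88.00 cos 30.3° = 75.98 m/s; v_y0 = 88.00 sin 30.3° = 44.40 m/s.
At x = 211 m, t = x/vₓ = 211/75.98 = 2.777 s.
Vertical velocity there: v_y = v_y0 − g t = 44.40 − 9.81 × 2.777 = 17.16 m/s.
Speed: √(vₓ² + v_y²) = √(75.98² + 17.16²) = 77.89 m/s.

77.9 m/s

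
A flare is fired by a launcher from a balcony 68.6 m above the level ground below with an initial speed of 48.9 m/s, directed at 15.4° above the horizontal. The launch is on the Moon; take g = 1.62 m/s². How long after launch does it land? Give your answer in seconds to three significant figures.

20.2 s

Horizontal component vₓ = 48.90 cos 15.4° = 47.14 m/s; vertical v_y0 = 48.90 sin 15.4° = 12.99 m/s.
Vertical motion (up positive, ground at y = 0): 0.8100 t² − (12.99) t − 68.6 = 0, so t = (12.99 + √(12.99² + 2·1.62·68.6)) / 1.62 = (12.99 + 19.77) / 1.62 = 20.22 s.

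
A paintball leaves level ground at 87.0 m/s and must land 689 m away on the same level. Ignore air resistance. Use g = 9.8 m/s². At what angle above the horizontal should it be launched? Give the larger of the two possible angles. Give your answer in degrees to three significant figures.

58.4°

R = v₀² sin 2θ / g gives sin 2θ = gR/v₀² = 9.80·689/87.0² = 0.8921.
2θ = 63.14° or 180° − 63.14° = 116.9°, so θ = 31.57° or 58.43°.
The larger angle is 58.43°.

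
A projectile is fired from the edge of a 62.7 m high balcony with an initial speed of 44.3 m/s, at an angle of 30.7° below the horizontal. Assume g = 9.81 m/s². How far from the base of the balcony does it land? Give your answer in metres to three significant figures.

vₓ = 44.30 cos 30.7° = 38.09 m/s; v_y0 = −22.62 m/s (downward).
The projectile lands when y = 62.7 + (−22.62) t − ½·9.81·t² = 0. Positive root: t = (−22.62 + √(22.62² + 2·9.81·62.7)) / 9.81 = (−22.62 + 41.73) / 9.81 = 1.949 s.
Horizontal distance: R = vₓ t = 38.09 × 1.949 = 74.23 m.

74.2 m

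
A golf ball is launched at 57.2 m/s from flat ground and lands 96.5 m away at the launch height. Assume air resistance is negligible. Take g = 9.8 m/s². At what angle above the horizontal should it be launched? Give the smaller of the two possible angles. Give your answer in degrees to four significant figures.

R = v₀² sin 2θ / g gives sin 2θ = gR/v₀² = 9.80·96.5/57.2² = 0.2890.
2θ = 16.80° or 180° − 16.80° = 163.2°, so θ = 8.400° or 81.60°.
The smaller angle is 8.400°.

8.400°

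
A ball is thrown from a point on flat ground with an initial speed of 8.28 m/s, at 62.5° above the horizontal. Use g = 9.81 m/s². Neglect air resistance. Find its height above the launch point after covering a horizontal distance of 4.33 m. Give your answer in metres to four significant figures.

2.027 m

vₓ = 8.280 cos 62.5° = 3.823 m/s; v_y0 = 8.280 sin 62.5° = 7.344 m/s.
At x = 4.33 m, t = x/vₓ = 4.33/3.823 = 1.133 s.
Height: y = v_y0 t − ½ g t² = 7.344 × 1.133 − 4.905 × 1.133² = 8.318 − 6.291 = 2.027 m.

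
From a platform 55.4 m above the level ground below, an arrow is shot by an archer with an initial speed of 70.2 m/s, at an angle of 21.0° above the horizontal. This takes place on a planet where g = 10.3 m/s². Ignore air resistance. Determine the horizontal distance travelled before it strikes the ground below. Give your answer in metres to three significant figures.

Components: vₓ = 70.20 cos 21.0° = 65.54 m/s, v_y0 = 70.20 sin 21.0° = 25.16 m/s.
The projectile lands when y = 55.4 + (25.16) t − ½·10.3·t² = 0. Positive root: t = (25.16 + √(25.16² + 2·10.3·55.4)) / 10.3 = (25.16 + 42.12) / 10.3 = 6.532 s.
Horizontal distance: R = vₓ t = 65.54 × 6.532 = 428.1 m.

428 m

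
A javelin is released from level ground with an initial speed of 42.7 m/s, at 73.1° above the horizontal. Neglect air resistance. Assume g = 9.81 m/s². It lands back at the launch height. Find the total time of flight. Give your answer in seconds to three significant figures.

Horizontal component vₓ = 42.70 cos 73.1° = 12.41 m/s; vertical v_y0 = 42.70 sin 73.1° = 40.86 m/s.
Landing at launch height ⇒ T = 2 v_y0 / g = 2 × 40.86 / 9.81 = 8.329 s.

8.33 s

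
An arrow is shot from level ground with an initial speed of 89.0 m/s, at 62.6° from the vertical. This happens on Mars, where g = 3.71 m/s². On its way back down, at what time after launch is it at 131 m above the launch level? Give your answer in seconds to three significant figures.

18.2 s

Components: vₓ = 89.00 sin 62.6° = 79.02 m/s, v_y0 = 89.00 cos 62.6° = 40.96 m/s.
Set y = v_y0 t − ½ g t² = 131: 1.855 t² − 40.96 t + 131 = 0.
Quadratic formula: t = (40.96 ± √705.52) / 3.71 = (40.96 ± 26.56) / 3.71 → t = 3.880 s or 18.20 s.
The descending-branch root is 18.20 s.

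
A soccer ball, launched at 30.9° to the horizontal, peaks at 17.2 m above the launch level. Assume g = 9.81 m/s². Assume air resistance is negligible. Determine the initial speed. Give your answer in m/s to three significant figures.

At the peak v_y = 0, so v_y0 = √(2gH) = √(2 × 9.81 × 17.2) = 18.37 m/s.
v_y0 = v₀ sin θ ⇒ v₀ = 18.37 / sin 30.9° = 35.77 m/s.

35.8 m/s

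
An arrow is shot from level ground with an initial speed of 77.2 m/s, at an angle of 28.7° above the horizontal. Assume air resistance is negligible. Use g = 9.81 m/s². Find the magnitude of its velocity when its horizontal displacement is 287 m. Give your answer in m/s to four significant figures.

67.87 m/s

Components: vₓ = 77.20 cos 28.7° = 67.72 m/s, v_y0 = 77.20 sin 28.7° = 37.07 m/s.
At x = 287 m, t = x/vₓ = 287/67.72 = 4.238 s.
Vertical velocity there: v_y = v_y0 − g t = 37.07 − 9.81 × 4.238 = −4.505 m/s.
Speed: √(vₓ² + v_y²) = √(67.72² + 4.505²) = 67.87 m/s.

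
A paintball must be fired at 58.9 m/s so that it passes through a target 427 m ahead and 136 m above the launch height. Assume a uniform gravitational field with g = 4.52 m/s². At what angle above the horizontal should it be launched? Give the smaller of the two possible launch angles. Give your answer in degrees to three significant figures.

37.1°

Trajectory: y = x tanθ − g x² (1 + tan²θ)/(2v₀²). With x = 427, y = 136, v₀ = 58.9, g = 4.52:
118.8 tan²θ − 427 tanθ + (254.8) = 0.
tanθ = [427 ± √(427² − 4 × 118.8 × (254.8))] / (2 × 118.8) = (427 ± 247.6) / 237.6, giving tanθ = 0.7554 or 2.840.
θ = 37.07° or 70.60°; the smaller is 37.07°.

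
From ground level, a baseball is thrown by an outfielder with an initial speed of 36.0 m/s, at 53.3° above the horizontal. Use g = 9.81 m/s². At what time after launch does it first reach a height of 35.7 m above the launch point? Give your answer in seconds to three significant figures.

vₓ = 36.00 cos 53.3° = 21.51 m/s; v_y0 = 36.00 sin 53.3° = 28.86 m/s.
Set y = v_y0 t − ½ g t² = 35.7: 4.905 t² − 28.86 t + 35.7 = 0.
Quadratic formula: t = (28.86 ± √132.69) / 9.81 = (28.86 ± 11.52) / 9.81 → t = 1.768 s or 4.117 s.
The first (ascending) time is 1.768 s.

1.77 s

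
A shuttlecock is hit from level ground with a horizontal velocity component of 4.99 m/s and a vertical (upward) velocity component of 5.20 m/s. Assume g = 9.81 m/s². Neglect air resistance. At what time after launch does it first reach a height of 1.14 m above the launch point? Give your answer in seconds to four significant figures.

0.3097 s

Require v_y0 t − ½ g t² = 1.14, i.e. 4.905 t² − 5.200 t + 1.14 = 0.
Quadratic formula: t = (5.200 ± √4.6732) / 9.81 = (5.200 ± 2.162) / 9.81 → t = 0.3097 s or 0.7504 s.
The first (ascending) time is 0.3097 s.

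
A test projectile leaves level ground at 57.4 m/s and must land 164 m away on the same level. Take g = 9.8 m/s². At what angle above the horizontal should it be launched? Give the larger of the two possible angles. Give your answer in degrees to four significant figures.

75.40°

Level-ground range R = v₀² sin(2θ)/g ⇒ sin(2θ) = gR/v₀² = 9.80 × 164 / 57.4² = 0.4878.
2θ = 29.20° or 180° − 29.20° = 150.8°, so θ = 14.60° or 75.40°.
The larger angle is 75.40°.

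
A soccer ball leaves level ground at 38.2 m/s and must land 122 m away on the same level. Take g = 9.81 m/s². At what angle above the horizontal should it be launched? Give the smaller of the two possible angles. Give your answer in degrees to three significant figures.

27.6°

Level-ground range R = v₀² sin(2θ)/g ⇒ sin(2θ) = gR/v₀² = 9.81 × 122 / 38.2² = 0.8202.
2θ = 55.10° or 180° − 55.10° = 124.9°, so θ = 27.55° or 62.45°.
The smaller angle is 27.55°.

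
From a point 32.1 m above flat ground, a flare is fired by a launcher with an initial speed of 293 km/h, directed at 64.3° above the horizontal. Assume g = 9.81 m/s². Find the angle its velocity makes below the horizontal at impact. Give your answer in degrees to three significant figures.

Convert: 293 km/h = 293/3.6 = 81.39 m/s.
vₓ = 81.39 cos 64.3° = 35.30 m/s; v_y0 = 81.39 sin 64.3° = 73.34 m/s.
The projectile lands when y = 32.1 + (73.34) t − ½·9.81·t² = 0. Positive root: t = (73.34 + √(73.34² + 2·9.81·32.1)) / 9.81 = (73.34 + 77.51) / 9.81 = 15.38 s.
At impact: v_y = v_y0 − g t = −77.51 m/s; vₓ = 35.30 m/s.
Angle below horizontal: arctan(|v_y|/vₓ) = arctan(77.51/35.30) = 65.52°.

65.5°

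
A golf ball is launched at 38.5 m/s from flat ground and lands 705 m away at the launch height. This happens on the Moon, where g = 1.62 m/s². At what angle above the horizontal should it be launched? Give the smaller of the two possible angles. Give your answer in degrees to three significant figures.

R = v₀² sin 2θ / g gives sin 2θ = gR/v₀² = 1.62·705/38.5² = 0.7705.
2θ = 50.40° or 180° − 50.40° = 129.6°, so θ = 25.20° or 64.80°.
The smaller angle is 25.20°.

25.2°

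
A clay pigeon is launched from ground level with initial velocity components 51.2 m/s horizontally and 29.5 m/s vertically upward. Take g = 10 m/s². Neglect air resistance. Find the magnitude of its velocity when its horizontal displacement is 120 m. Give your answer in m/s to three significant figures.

x = vₓ t ⇒ t = 120/51.20 = 2.344 s.
Vertical velocity there: v_y = v_y0 − g t = 29.50 − 10.0 × 2.344 = 6.062 m/s.
Speed: √(vₓ² + v_y²) = √(51.20² + 6.062²) = 51.56 m/s.

51.6 m/s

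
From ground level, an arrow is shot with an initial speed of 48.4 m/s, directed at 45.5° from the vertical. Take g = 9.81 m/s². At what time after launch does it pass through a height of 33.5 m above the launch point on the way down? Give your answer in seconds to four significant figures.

Horizontal component vₓ = 48.40 sin 45.5° = 34.52 m/s; vertical v_y0 = 48.40 cos 45.5° = 33.92 m/s.
Set y = v_y0 t − ½ g t² = 33.5: 4.905 t² − 33.92 t + 33.5 = 0.
t = [33.92 ± √(33.92² − 2·9.81·33.5)] / 9.81 = (33.92 ± 22.22) / 9.81, so t = 1.193 s or t = 5.723 s.
The descending-branch root is 5.723 s.

5.723 s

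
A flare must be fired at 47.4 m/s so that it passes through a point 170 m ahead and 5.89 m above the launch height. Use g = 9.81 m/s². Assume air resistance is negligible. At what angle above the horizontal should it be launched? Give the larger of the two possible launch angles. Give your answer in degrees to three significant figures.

Trajectory: y = x tanθ − g x² (1 + tan²θ)/(2v₀²). With x = 170, y = 5.89, v₀ = 47.4, g = 9.81:
63.09 tan²θ − 170 tanθ + (68.98) = 0.
tanθ = [170 ± √(170² − 4 × 63.09 × (68.98))] / (2 × 63.09) = (170 ± 107.2) / 126.2, giving tanθ = 0.4977 or 2.197.
θ = 26.46° or 65.52°; the larger is 65.52°.

65.5°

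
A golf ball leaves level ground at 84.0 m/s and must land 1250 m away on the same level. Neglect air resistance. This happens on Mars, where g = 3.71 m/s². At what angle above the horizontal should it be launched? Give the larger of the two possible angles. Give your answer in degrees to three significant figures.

69.5°

From R = (v₀²/g) sin 2θ: sin 2θ = 3.71 × 1250 / 7056.0 = 0.6572.
2θ = 41.09° or 180° − 41.09° = 138.9°, so θ = 20.54° or 69.46°.
The larger angle is 69.46°.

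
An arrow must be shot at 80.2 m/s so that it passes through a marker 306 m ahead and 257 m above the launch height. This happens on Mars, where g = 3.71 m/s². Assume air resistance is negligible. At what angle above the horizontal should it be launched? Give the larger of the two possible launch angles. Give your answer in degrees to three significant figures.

Trajectory: y = x tanθ − g x² (1 + tan²θ)/(2v₀²). With x = 306, y = 257, v₀ = 80.2, g = 3.71:
27.00 tan²θ − 306 tanθ + (284.0) = 0.
tanθ = [306 ± √(306² − 4 × 27.00 × (284.0))] / (2 × 27.00) = (306 ± 250.9) / 54.01, giving tanθ = 1.020 or 10.31.
θ = 45.57° or 84.46°; the larger is 84.46°.

84.5°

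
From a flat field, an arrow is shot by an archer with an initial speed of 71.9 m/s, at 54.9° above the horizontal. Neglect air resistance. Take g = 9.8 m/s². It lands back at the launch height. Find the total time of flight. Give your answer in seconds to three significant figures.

12.0 s

vₓ = 71.90 cos 54.9° = 41.34 m/s; v_y0 = 71.90 sin 54.9° = 58.82 m/s.
It returns to y = 0 when t = 2 v_y0 / g = 2(58.82)/9.80 = 12.01 s.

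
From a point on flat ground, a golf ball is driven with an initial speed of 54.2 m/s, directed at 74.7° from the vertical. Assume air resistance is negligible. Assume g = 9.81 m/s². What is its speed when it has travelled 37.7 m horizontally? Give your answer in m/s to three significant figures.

52.8 m/s

vₓ = 54.20 sin 74.7° = 52.28 m/s; v_y0 = 54.20 cos 74.7° = 14.30 m/s.
x = vₓ t ⇒ t = 37.7/52.28 = 0.7211 s.
Vertical velocity there: v_y = v_y0 − g t = 14.30 − 9.81 × 0.7211 = 7.228 m/s.
Speed: √(vₓ² + v_y²) = √(52.28² + 7.228²) = 52.78 m/s.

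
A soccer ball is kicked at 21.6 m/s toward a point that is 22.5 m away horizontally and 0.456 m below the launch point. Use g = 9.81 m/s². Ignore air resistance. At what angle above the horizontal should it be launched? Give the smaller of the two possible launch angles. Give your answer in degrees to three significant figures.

12.9°

Trajectory: y = x tanθ − g x² (1 + tan²θ)/(2v₀²). With x = 22.5, y = −0.456, v₀ = 21.6, g = 9.81:
5.322 tan²θ − 22.5 tanθ + (4.866) = 0.
tanθ = [22.5 ± √(22.5² − 4 × 5.322 × (4.866))] / (2 × 5.322) = (22.5 ± 20.07) / 10.64, giving tanθ = 0.2286 or 3.999.
θ = 12.88° or 75.96°; the smaller is 12.88°.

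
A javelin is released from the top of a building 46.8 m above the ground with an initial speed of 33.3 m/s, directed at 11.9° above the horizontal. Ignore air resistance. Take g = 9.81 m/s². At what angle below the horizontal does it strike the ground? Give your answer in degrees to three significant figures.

vₓ = 33.30 cos 11.9° = 32.58 m/s; v_y0 = 33.30 sin 11.9° = 6.867 m/s.
Vertical motion (up positive, ground at y = 0): 4.905 t² − (6.867) t − 46.8 = 0, so t = (6.867 + √(6.867² + 2·9.81·46.8)) / 9.81 = (6.867 + 31.07) / 9.81 = 3.867 s.
At impact: v_y = v_y0 − g t = −31.07 m/s; vₓ = 32.58 m/s.
Angle below horizontal: arctan(|v_y|/vₓ) = arctan(31.07/32.58) = 43.64°.

43.6°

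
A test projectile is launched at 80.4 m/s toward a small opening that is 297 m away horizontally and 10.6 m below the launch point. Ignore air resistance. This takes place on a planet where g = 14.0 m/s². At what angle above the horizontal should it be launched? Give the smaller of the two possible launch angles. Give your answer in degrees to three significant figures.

Trajectory: y = x tanθ − g x² (1 + tan²θ)/(2v₀²). With x = 297, y = −10.6, v₀ = 80.4, g = 14.0:
95.52 tan²θ − 297 tanθ + (84.92) = 0.
tanθ = [297 ± √(297² − 4 × 95.52 × (84.92))] / (2 × 95.52) = (297 ± 236.1) / 191.0, giving tanθ = 0.3186 or 2.791.
θ = 17.67° or 70.29°; the smaller is 17.67°.

17.7°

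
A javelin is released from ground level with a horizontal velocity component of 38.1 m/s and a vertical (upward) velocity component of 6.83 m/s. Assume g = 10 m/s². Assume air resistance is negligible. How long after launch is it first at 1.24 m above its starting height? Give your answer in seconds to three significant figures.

0.216 s

Set y = v_y0 t − ½ g t² = 1.24: 5.000 t² − 6.830 t + 1.24 = 0.
t = [6.830 ± √(6.830² − 2·10.0·1.24)] / 10.0 = (6.830 ± 4.674) / 10.0, so t = 0.2156 s or t = 1.150 s.
The first (ascending) time is 0.2156 s.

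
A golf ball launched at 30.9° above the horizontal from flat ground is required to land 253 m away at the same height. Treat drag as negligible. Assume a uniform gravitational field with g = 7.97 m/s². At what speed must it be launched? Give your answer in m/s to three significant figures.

47.8 m/s

Level-ground range: R = v₀² sin(2θ)/g, so v₀ = √(gR / sin 2θ).
v₀ = √(7.97 × 253 / sin 61.80°) = √(2016 / 0.8813) = √2288.0 = 47.83 m/s.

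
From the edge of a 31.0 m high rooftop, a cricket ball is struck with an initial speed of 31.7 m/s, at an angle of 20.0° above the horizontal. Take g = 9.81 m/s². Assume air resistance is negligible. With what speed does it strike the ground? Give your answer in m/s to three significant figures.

Horizontal component vₓ = 31.70 cos 20.0° = 29.79 m/s; vertical v_y0 = 31.70 sin 20.0° = 10.84 m/s.
With up positive and y = 0 at the ground: y(t) = 31.0 + (10.84) t − 4.905 t². Setting y = 0 and taking the positive root: t = [10.84 + √(10.84² + 2·9.81·31.0)] / 9.81 = (10.84 + 26.94) / 9.81 = 3.851 s.
Vertical velocity at impact: v_y = v_y0 − g t = 10.84 − 9.81 × 3.851 = −26.94 m/s.
Speed: |v| = √(vₓ² + v_y²) = √(29.79² + 26.94²) = 40.16 m/s.

40.2 m/s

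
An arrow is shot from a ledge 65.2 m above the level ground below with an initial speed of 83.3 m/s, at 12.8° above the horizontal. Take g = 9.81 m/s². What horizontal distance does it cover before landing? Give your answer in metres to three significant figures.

vₓ = 83.30 cos 12.8° = 81.23 m/s; v_y0 = 83.30 sin 12.8° = 18.45 m/s.
Vertical motion (up positive, ground at y = 0): 4.905 t² − (18.45) t − 65.2 = 0, so t = (18.45 + √(18.45² + 2·9.81·65.2)) / 9.81 = (18.45 + 40.25) / 9.81 = 5.984 s.
Horizontal distance: R = vₓ t = 81.23 × 5.984 = 486.1 m.

486 m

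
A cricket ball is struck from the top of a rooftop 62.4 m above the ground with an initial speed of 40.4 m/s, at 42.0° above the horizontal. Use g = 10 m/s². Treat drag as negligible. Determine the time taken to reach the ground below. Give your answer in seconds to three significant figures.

Components: vₓ = 40.40 cos 42.0° = 30.02 m/s, v_y0 = 40.40 sin 42.0° = 27.03 m/s.
Vertical motion (up positive, ground at y = 0): 5.000 t² − (27.03) t − 62.4 = 0, so t = (27.03 + √(27.03² + 2·10.0·62.4)) / 10.0 = (27.03 + 44.48) / 10.0 = 7.152 s.

7.15 s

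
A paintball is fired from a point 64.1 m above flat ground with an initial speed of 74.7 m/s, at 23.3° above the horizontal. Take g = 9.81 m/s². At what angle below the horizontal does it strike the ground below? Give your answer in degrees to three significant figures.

Resolve: vₓ = 74.70 cos 23.3° = 68.61 m/s and v_y0 = 74.70 sin 23.3° = 29.55 m/s.
With up positive and y = 0 at the ground: y(t) = 64.1 + (29.55) t − 4.905 t². Setting y = 0 and taking the positive root: t = [29.55 + √(29.55² + 2·9.81·64.1)] / 9.81 = (29.55 + 46.16) / 9.81 = 7.717 s.
At impact: v_y = v_y0 − g t = −46.16 m/s; vₓ = 68.61 m/s.
Angle below horizontal: arctan(|v_y|/vₓ) = arctan(46.16/68.61) = 33.93°.

33.9°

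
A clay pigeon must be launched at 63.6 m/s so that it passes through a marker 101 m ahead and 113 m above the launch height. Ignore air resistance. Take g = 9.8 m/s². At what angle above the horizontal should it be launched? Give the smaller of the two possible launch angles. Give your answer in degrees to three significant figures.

56.8°

Trajectory: y = x tanθ − g x² (1 + tan²θ)/(2v₀²). With x = 101, y = 113, v₀ = 63.6, g = 9.80:
12.36 tan²θ − 101 tanθ + (125.4) = 0.
tanθ = [101 ± √(101² − 4 × 12.36 × (125.4))] / (2 × 12.36) = (101 ± 63.28) / 24.71, giving tanθ = 1.526 or 6.647.
θ = 56.76° or 81.44°; the smaller is 56.76°.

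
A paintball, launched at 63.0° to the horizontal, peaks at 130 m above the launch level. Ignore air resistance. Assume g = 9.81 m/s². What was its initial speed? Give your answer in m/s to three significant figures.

At the peak v_y = 0, so v_y0 = √(2gH) = √(2 × 9.81 × 130) = 50.50 m/s.
v_y0 = v₀ sin θ ⇒ v₀ = 50.50 / sin 63.0° = 56.68 m/s.

56.7 m/s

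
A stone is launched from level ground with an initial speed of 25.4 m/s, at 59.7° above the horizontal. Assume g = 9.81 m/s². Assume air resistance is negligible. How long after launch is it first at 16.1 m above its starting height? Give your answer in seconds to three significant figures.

0.926 s

Components: vₓ = 25.40 cos 59.7° = 12.82 m/s, v_y0 = 25.40 sin 59.7° = 21.93 m/s.
Set y = v_y0 t − ½ g t² = 16.1: 4.905 t² − 21.93 t + 16.1 = 0.
Quadratic formula: t = (21.93 ± √165.05) / 9.81 = (21.93 ± 12.85) / 9.81 → t = 0.9259 s or 3.545 s.
The first (ascending) time is 0.9259 s.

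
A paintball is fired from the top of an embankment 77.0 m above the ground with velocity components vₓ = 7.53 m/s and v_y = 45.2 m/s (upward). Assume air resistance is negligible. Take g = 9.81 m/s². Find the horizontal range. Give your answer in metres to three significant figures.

Vertical motion (up positive, ground at y = 0): 4.905 t² − (45.20) t − 77.0 = 0, so t = (45.20 + √(45.20² + 2·9.81·77.0)) / 9.81 = (45.20 + 59.61) / 9.81 = 10.68 s.
Horizontal distance: R = vₓ t = 7.530 × 10.68 = 80.45 m.

80.5 m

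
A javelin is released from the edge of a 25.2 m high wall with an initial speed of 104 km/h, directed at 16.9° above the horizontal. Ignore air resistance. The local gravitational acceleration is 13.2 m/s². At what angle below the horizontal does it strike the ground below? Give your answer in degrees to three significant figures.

44.5°

Convert: 104 km/h = 104/3.6 = 28.89 m/s.
vₓ = 28.89 cos 16.9° = 27.64 m/s; v_y0 = 28.89 sin 16.9° = 8.398 m/s.
Vertical motion (up positive, ground at y = 0): 6.600 t² − (8.398) t − 25.2 = 0, so t = (8.398 + √(8.398² + 2·13.2·25.2)) / 13.2 = (8.398 + 27.13) / 13.2 = 2.691 s.
At impact: v_y = v_y0 − g t = −27.13 m/s; vₓ = 27.64 m/s.
Angle below horizontal: arctan(|v_y|/vₓ) = arctan(27.13/27.64) = 44.46°.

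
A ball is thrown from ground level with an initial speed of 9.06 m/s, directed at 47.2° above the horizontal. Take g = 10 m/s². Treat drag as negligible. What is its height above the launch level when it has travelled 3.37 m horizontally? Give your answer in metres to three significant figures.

Resolve: vₓ = 9.060 cos 47.2° = 6.156 m/s and v_y0 = 9.060 sin 47.2° = 6.648 m/s.
At x = 3.37 m, t = x/vₓ = 3.37/6.156 = 0.5475 s.
Height: y = v_y0 t − ½ g t² = 6.648 × 0.5475 − 5.000 × 0.5475² = 3.639 − 1.499 = 2.141 m.

2.14 m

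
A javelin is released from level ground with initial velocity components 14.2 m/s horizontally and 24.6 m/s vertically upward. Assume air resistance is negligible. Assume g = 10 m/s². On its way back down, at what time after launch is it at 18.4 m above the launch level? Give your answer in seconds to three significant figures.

4.00 s

Require v_y0 t − ½ g t² = 18.4, i.e. 5.000 t² − 24.60 t + 18.4 = 0.
t = [24.60 ± √(24.60² − 2·10.0·18.4)] / 10.0 = (24.60 ± 15.40) / 10.0, so t = 0.9200 s or t = 4.000 s.
The descending-branch root is 4.000 s.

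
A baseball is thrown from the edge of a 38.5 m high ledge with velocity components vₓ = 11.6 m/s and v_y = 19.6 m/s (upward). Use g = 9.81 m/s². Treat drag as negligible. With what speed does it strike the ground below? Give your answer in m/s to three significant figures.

Vertical motion (up positive, ground at y = 0): 4.905 t² − (19.60) t − 38.5 = 0, so t = (19.60 + √(19.60² + 2·9.81·38.5)) / 9.81 = (19.60 + 33.76) / 9.81 = 5.439 s.
Vertical velocity at impact: v_y = v_y0 − g t = 19.60 − 9.81 × 5.439 = −33.76 m/s.
Speed: |v| = √(vₓ² + v_y²) = √(11.60² + 33.76²) = 35.69 m/s.

35.7 m/s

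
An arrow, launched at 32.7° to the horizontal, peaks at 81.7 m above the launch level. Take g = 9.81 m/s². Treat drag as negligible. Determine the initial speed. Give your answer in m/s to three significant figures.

At the peak v_y = 0, so v_y0 = √(2gH) = √(2 × 9.81 × 81.7) = 40.04 m/s.
v_y0 = v₀ sin θ ⇒ v₀ = 40.04 / sin 32.7° = 74.11 m/s.

74.1 m/s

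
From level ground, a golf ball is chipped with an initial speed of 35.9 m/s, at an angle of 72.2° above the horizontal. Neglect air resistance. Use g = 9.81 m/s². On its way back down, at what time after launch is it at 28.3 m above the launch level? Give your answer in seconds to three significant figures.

6.01 s

Horizontal component vₓ = 35.90 cos 72.2° = 10.97 m/s; vertical v_y0 = 35.90 sin 72.2° = 34.18 m/s.
Set y = v_y0 t − ½ g t² = 28.3: 4.905 t² − 34.18 t + 28.3 = 0.
t = [34.18 ± √(34.18² − 2·9.81·28.3)] / 9.81 = (34.18 ± 24.76) / 9.81, so t = 0.9603 s or t = 6.008 s.
The descending-branch root is 6.008 s.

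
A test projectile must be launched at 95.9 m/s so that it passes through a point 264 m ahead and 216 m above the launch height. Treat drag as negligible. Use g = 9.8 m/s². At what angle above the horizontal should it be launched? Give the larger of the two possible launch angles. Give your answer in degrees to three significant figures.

Trajectory: y = x tanθ − g x² (1 + tan²θ)/(2v₀²). With x = 264, y = 216, v₀ = 95.9, g = 9.80:
37.13 tan²θ − 264 tanθ + (253.1) = 0.
tanθ = [264 ± √(264² − 4 × 37.13 × (253.1))] / (2 × 37.13) = (264 ± 179.2) / 74.27, giving tanθ = 1.142 or 5.967.
θ = 48.80° or 80.49°; the larger is 80.49°.

80.5°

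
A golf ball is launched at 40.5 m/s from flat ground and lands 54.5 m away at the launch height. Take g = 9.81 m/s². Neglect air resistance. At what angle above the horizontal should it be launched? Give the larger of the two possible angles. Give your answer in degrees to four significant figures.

80.49°

Level-ground range R = v₀² sin(2θ)/g ⇒ sin(2θ) = gR/v₀² = 9.81 × 54.5 / 40.5² = 0.3260.
2θ = 19.02° or 180° − 19.02° = 161.0°, so θ = 9.512° or 80.49°.
The larger angle is 80.49°.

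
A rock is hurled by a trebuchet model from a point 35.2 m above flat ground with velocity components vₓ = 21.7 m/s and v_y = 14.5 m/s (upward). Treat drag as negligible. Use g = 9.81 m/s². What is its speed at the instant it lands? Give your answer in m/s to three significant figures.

37.0 m/s

Vertical motion (up positive, ground at y = 0): 4.905 t² − (14.50) t − 35.2 = 0, so t = (14.50 + √(14.50² + 2·9.81·35.2)) / 9.81 = (14.50 + 30.01) / 9.81 = 4.538 s.
Vertical velocity at impact: v_y = v_y0 − g t = 14.50 − 9.81 × 4.538 = −30.01 m/s.
Speed: |v| = √(vₓ² + v_y²) = √(21.70² + 30.01²) = 37.04 m/s.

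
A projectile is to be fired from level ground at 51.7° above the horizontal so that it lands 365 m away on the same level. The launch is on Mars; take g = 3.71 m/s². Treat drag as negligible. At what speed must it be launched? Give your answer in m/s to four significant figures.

37.31 m/s

From R = (v₀² / g) sin 2θ: v₀ = √(gR / sin 2θ).
v₀ = √(3.71 × 365 / sin 103.4°) = √(1354 / 0.9728) = √1392.0 = 37.31 m/s.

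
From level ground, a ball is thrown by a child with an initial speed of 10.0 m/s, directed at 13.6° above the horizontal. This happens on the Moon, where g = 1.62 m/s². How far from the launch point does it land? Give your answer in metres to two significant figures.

Resolve: vₓ = 10.00 cos 13.6° = 9.720 m/s and v_y0 = 10.00 sin 13.6° = 2.351 m/s.
Time aloft: T = 2 v_y0 / g = 2 × 2.351 / 1.62 = 2.903 s.
Horizontal distance R = vₓ T = 9.720 × 2.903 = 28.22 m.

28 m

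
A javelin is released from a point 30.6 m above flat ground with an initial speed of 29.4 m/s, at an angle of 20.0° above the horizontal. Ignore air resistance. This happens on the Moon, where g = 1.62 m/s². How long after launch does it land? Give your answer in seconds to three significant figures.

14.9 s

Horizontal component vₓ = 29.40 cos 20.0° = 27.63 m/s; vertical v_y0 = 29.40 sin 20.0° = 10.06 m/s.
Vertical motion (up positive, ground at y = 0): 0.8100 t² − (10.06) t − 30.6 = 0, so t = (10.06 + √(10.06² + 2·1.62·30.6)) / 1.62 = (10.06 + 14.15) / 1.62 = 14.94 s.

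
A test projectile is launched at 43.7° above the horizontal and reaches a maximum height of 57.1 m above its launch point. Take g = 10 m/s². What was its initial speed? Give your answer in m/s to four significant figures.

48.91 m/s

At the peak v_y = 0, so v_y0 = √(2gH) = √(2 × 10.0 × 57.1) = 33.79 m/s.
v_y0 = v₀ sin θ ⇒ v₀ = 33.79 / sin 43.7° = 48.91 m/s.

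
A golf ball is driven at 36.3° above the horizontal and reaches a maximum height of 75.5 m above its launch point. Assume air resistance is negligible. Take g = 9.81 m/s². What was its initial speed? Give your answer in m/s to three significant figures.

At the peak v_y = 0, so v_y0 = √(2gH) = √(2 × 9.81 × 75.5) = 38.49 m/s.
v_y0 = v₀ sin θ ⇒ v₀ = 38.49 / sin 36.3° = 65.01 m/s.

65.0 m/s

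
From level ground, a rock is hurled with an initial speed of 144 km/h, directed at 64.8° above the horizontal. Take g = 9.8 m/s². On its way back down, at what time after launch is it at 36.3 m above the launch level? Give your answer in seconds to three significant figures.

Convert: 144 km/h = 144/3.6 = 40.00 m/s.
Horizontal component vₓ = 40.00 cos 64.8° = 17.03 m/s; vertical v_y0 = 40.00 sin 64.8° = 36.19 m/s.
Require v_y0 t − ½ g t² = 36.3, i.e. 4.900 t² − 36.19 t + 36.3 = 0.
Quadratic formula: t = (36.19 ± √598.46) / 9.80 = (36.19 ± 24.46) / 9.80 → t = 1.197 s or 6.189 s.
The descending-branch root is 6.189 s.

6.19 s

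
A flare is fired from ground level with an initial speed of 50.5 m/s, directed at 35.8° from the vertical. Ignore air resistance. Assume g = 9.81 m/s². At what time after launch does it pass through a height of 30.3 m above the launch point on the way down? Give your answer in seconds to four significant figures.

vₓ = 50.50 sin 35.8° = 29.54 m/s; v_y0 = 50.50 cos 35.8° = 40.96 m/s.
Height y(t) = 40.96 t − 4.905 t² = 30.3 gives 4.905 t² − 40.96 t + 30.3 = 0.
t = [40.96 ± √(40.96² − 2·9.81·30.3)] / 9.81 = (40.96 ± 32.91) / 9.81, so t = 0.8204 s or t = 7.530 s.
The descending-branch root is 7.530 s.

7.530 s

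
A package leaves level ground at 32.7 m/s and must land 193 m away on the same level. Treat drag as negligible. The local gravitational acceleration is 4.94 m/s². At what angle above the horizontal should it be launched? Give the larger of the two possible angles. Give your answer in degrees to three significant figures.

58.5°

From R = (v₀²/g) sin 2θ: sin 2θ = 4.94 × 193 / 1069.3 = 0.8916.
2θ = 63.08° or 180° − 63.08° = 116.9°, so θ = 31.54° or 58.46°.
The larger angle is 58.46°.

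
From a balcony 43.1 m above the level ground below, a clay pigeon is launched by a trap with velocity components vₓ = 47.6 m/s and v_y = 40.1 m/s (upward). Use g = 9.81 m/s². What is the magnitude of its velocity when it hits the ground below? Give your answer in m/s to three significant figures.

The projectile lands when y = 43.1 + (40.10) t − ½·9.81·t² = 0. Positive root: t = (40.10 + √(40.10² + 2·9.81·43.1)) / 9.81 = (40.10 + 49.53) / 9.81 = 9.137 s.
Vertical velocity at impact: v_y = v_y0 − g t = 40.10 − 9.81 × 9.137 = −49.53 m/s.
Speed: |v| = √(vₓ² + v_y²) = √(47.60² + 49.53²) = 68.70 m/s.

68.7 m/s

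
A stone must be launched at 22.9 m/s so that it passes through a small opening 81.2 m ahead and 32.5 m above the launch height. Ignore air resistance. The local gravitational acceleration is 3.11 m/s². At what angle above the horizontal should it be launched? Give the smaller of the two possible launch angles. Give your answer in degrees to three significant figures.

Trajectory: y = x tanθ − g x² (1 + tan²θ)/(2v₀²). With x = 81.2, y = 32.5, v₀ = 22.9, g = 3.11:
19.55 tan²θ − 81.2 tanθ + (52.05) = 0.
tanθ = [81.2 ± √(81.2² − 4 × 19.55 × (52.05))] / (2 × 19.55) = (81.2 ± 50.23) / 39.10, giving tanθ = 0.7921 or 3.361.
θ = 38.38° or 73.43°; the smaller is 38.38°.

38.4°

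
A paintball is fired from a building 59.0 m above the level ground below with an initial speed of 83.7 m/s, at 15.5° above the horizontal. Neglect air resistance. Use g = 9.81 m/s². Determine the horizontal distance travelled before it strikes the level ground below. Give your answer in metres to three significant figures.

Components: vₓ = 83.70 cos 15.5° = 80.66 m/s, v_y0 = 83.70 sin 15.5° = 22.37 m/s.
Vertical motion (up positive, ground at y = 0): 4.905 t² − (22.37) t − 59.0 = 0, so t = (22.37 + √(22.37² + 2·9.81·59.0)) / 9.81 = (22.37 + 40.72) / 9.81 = 6.431 s.
Horizontal distance: R = vₓ t = 80.66 × 6.431 = 518.7 m.

519 m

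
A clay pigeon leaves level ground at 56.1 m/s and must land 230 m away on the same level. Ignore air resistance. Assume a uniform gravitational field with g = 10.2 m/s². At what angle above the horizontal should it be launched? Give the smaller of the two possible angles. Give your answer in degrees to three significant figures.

Level-ground range R = v₀² sin(2θ)/g ⇒ sin(2θ) = gR/v₀² = 10.2 × 230 / 56.1² = 0.7454.
2θ = 48.20° or 180° − 48.20° = 131.8°, so θ = 24.10° or 65.90°.
The smaller angle is 24.10°.

24.1°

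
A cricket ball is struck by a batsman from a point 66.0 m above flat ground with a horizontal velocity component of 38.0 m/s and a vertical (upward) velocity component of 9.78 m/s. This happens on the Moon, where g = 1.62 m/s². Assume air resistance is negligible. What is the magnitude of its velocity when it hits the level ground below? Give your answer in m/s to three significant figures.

41.9 m/s

Vertical motion (up positive, ground at y = 0): 0.8100 t² − (9.780) t − 66.0 = 0, so t = (9.780 + √(9.780² + 2·1.62·66.0)) / 1.62 = (9.780 + 17.59) / 1.62 = 16.90 s.
Vertical velocity at impact: v_y = v_y0 − g t = 9.780 − 1.62 × 16.90 = −17.59 m/s.
Speed: |v| = √(vₓ² + v_y²) = √(38.00² + 17.59²) = 41.87 m/s.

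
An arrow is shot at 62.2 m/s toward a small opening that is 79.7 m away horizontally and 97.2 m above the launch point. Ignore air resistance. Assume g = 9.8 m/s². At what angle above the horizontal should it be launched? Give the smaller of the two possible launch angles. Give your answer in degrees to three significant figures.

Trajectory: y = x tanθ − g x² (1 + tan²θ)/(2v₀²). With x = 79.7, y = 97.2, v₀ = 62.2, g = 9.80:
8.045 tan²θ − 79.7 tanθ + (105.2) = 0.
tanθ = [79.7 ± √(79.7² − 4 × 8.045 × (105.2))] / (2 × 8.045) = (79.7 ± 54.45) / 16.09, giving tanθ = 1.569 or 8.338.
θ = 57.49° or 83.16°; the smaller is 57.49°.

57.5°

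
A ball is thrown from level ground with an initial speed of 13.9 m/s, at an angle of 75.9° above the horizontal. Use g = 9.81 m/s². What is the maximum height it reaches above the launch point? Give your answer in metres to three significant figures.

Horizontal component vₓ = 13.90 cos 75.9° = 3.386 m/s; vertical v_y0 = 13.90 sin 75.9° = 13.48 m/s.
Peak height H = v_y0² / (2g) = 181.74 / 19.62 = 9.263 m.

9.26 m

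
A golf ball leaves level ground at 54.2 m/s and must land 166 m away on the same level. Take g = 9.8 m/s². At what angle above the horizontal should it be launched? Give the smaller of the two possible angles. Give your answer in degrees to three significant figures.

R = v₀² sin 2θ / g gives sin 2θ = gR/v₀² = 9.80·166/54.2² = 0.5538.
2θ = 33.63° or 180° − 33.63° = 146.4°, so θ = 16.81° or 73.19°.
The smaller angle is 16.81°.

16.8°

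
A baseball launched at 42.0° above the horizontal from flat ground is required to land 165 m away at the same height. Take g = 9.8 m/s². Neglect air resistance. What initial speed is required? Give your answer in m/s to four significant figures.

40.32 m/s

From R = (v₀² / g) sin 2θ: v₀ = √(gR / sin 2θ).
v₀ = √(9.80 × 165 / sin 84.00°) = √(1617 / 0.9945) = √1625.9 = 40.32 m/s.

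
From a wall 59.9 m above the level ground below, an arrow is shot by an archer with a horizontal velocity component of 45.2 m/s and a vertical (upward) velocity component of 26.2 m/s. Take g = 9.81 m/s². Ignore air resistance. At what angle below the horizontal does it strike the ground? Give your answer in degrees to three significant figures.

43.7°

The projectile lands when y = 59.9 + (26.20) t − ½·9.81·t² = 0. Positive root: t = (26.20 + √(26.20² + 2·9.81·59.9)) / 9.81 = (26.20 + 43.15) / 9.81 = 7.069 s.
At impact: v_y = v_y0 − g t = −43.15 m/s; vₓ = 45.20 m/s.
Angle below horizontal: arctan(|v_y|/vₓ) = arctan(43.15/45.20) = 43.67°.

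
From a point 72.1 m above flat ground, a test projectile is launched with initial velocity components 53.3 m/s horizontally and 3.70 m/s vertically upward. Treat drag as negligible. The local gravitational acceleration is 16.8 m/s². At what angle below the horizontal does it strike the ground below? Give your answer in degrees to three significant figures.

The projectile lands when y = 72.1 + (3.700) t − ½·16.8·t² = 0. Positive root: t = (3.700 + √(3.700² + 2·16.8·72.1)) / 16.8 = (3.700 + 49.36) / 16.8 = 3.158 s.
At impact: v_y = v_y0 − g t = −49.36 m/s; vₓ = 53.30 m/s.
Angle below horizontal: arctan(|v_y|/vₓ) = arctan(49.36/53.30) = 42.80°.

42.8°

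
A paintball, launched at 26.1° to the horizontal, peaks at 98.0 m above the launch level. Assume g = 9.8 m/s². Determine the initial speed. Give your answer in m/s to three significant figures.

99.6 m/s

At the peak v_y = 0, so v_y0 = √(2gH) = √(2 × 9.80 × 98.0) = 43.83 m/s.
v_y0 = v₀ sin θ ⇒ v₀ = 43.83 / sin 26.1° = 99.62 m/s.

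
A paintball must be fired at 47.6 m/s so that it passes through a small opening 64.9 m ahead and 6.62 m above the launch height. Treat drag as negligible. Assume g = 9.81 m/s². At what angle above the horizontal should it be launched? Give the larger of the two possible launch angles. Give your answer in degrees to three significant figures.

Trajectory: y = x tanθ − g x² (1 + tan²θ)/(2v₀²). With x = 64.9, y = 6.62, v₀ = 47.6, g = 9.81:
9.118 tan²θ − 64.9 tanθ + (15.74) = 0.
tanθ = [64.9 ± √(64.9² − 4 × 9.118 × (15.74))] / (2 × 9.118) = (64.9 ± 60.32) / 18.24, giving tanθ = 0.2514 or 6.866.
θ = 14.11° or 81.71°; the larger is 81.71°.

81.7°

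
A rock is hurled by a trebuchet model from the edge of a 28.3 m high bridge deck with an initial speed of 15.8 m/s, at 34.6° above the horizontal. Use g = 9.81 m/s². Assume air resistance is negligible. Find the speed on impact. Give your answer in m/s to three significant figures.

28.4 m/s

Horizontal component vₓ = 15.80 cos 34.6° = 13.01 m/s; vertical v_y0 = 15.80 sin 34.6° = 8.972 m/s.
With up positive and y = 0 at the ground: y(t) = 28.3 + (8.972) t − 4.905 t². Setting y = 0 and taking the positive root: t = [8.972 + √(8.972² + 2·9.81·28.3)] / 9.81 = (8.972 + 25.21) / 9.81 = 3.485 s.
Vertical velocity at impact: v_y = v_y0 − g t = 8.972 − 9.81 × 3.485 = −25.21 m/s.
Speed: |v| = √(vₓ² + v_y²) = √(13.01² + 25.21²) = 28.37 m/s.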